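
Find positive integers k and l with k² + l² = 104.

We need to find integers k, l > 0 such that k² + l² = 104.
Trying k = 2: l² = 104 - 2² = 104 - 4 = 100
l = 10
Check: 2² + 10² = 4 + 100 = 104 ✓

104 = 2² + 10²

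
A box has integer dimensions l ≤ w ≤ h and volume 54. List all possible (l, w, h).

Iterate l from 1 to ⌊54^(1/3)⌋. For each l dividing 54, iterate w ≥ l with w dividing 54/l, and set h = 54/(l·w).
Triples found (6): (1×1×54), (1×2×27), (1×3×18), (1×6×9), (2×3×9), (3×3×6)

(1×1×54), (1×2×27), (1×3×18), (1×6×9), (2×3×9), (3×3×6)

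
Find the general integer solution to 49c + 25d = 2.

Step 1: Compute gcd(49, 25) = 1.
Since 1 divides 2, solutions exist.

Step 2: Find a particular solution using extended Euclidean algorithm.
We get c₀ = -2, d₀ = 4.
Check: 49*-2 + 25*4 = 2 = 2 ✓

Step 3: Write the general solution.
c = -2 + (25/1)t = -2 + 25t
d = 4 - (49/1)t = 4 - 49t
for any integer t.

c = -2 + 25t, d = 4 - 49t for integer t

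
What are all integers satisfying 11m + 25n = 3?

Step 1: Compute gcd(11, 25) = 1.
Since 1 divides 3, solutions exist.

Step 2: Find a particular solution using extended Euclidean algorithm.
We get m₀ = -27, n₀ = 12.
Check: 11*-27 + 25*12 = 3 = 3 ✓

Step 3: Write the general solution.
m = -27 + (25/1)t = -27 + 25t
n = 12 - (11/1)t = 12 - 11t
for any integer t.

m = -27 + 25t, n = 12 - 11t for integer t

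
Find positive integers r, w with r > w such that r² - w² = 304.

Factor: r² - w² = (r+w)(r-w) = 304.
We need two factors of 304 with the same parity.
Use r+w = 152 and r-w = 2 (product 152·2 = 304).
Adding: 2r = 154, so r = 77.
Subtracting: 2w = 150, so w = 75.
Check: 77² - 75² = 5929 - 5625 = 304 ✓

r = 77, w = 75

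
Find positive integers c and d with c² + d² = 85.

We need to find integers c, d > 0 such that c² + d² = 85.
Trying c = 2: d² = 85 - 2² = 85 - 4 = 81
d = 9
Check: 2² + 9² = 4 + 81 = 85 ✓

85 = 2² + 9²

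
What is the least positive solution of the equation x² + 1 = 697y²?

We need x² = 697y² - 1. Try successive y:
y = 1: x² = 697·1² - 1 = 696, not a perfect square
y = 2: x² = 697·2² - 1 = 2787, not a perfect square
y = 3: x² = 697·3² - 1 = 6272, not a perfect square
...
y = 5: x² = 697·5² - 1 = 17424 = 132² ✓
Check: 132² - 697·5² = 17424 - 17425 = -1 ✓

x = 132, y = 5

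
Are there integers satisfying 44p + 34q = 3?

Step 1: Compute gcd(44, 34).
gcd(44, 34) = 2

Step 2: Check divisibility.
Does 2 divide 3? 3 = 2 x 1 + 1, so no.

By the theorem on linear Diophantine equations, 44p + 34q = 3 has integer solutions if and only if gcd(44, 34) divides 3. Since 2 does not divide 3, no solutions exist.

No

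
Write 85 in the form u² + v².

We need to find integers u, v > 0 such that u² + v² = 85.
Trying u = 2: v² = 85 - 2² = 85 - 4 = 81
v = 9
Check: 2² + 9² = 4 + 81 = 85 ✓

85 = 2² + 9²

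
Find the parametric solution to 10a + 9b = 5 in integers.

Step 1: Compute gcd(10, 9) = 1.
Since 1 divides 5, solutions exist.

Step 2: Find a particular solution using extended Euclidean algorithm.
We get a₀ = 5, b₀ = -5.
Check: 10*5 + 9*-5 = 5 = 5 ✓

Step 3: Write the general solution.
a = 5 + (9/1)t = 5 + 9t
b = -5 - (10/1)t = -5 - 10t
for any integer t.

a = 5 + 9t, b = -5 - 10t for integer t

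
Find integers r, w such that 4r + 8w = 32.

Step 1: Check solvability.
gcd(4, 8) = 4
Since 4 divides 32, solutions exist.

Step 2: Apply extended Euclidean algorithm to find gcd.
We find integers such that 4*x0 + 8*y0 = 4

Step 3: Scale the particular solution.
Multiply by 32/4 = 8:
r = 8, w = 0

Step 4: Verify.
4*(8) + 8*(0) = 32 = 32 ✓

r = 8, w = 0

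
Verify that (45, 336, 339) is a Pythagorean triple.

Compute a² + b² = 45² + 336² = 2025 + 112896 = 114921
Compute c² = 339² = 114921
Since 114921 = 114921, confirmed.

Yes, it is a Pythagorean triple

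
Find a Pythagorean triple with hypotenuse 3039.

We need a² + b² = 3039² = 9235521.
Trying: 135² + 3036² = 18225 + 9217296 = 9235521 ✓

(135, 3036, 3039)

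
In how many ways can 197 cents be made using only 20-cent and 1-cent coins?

We need non-negative integers (x, y) with 20x + 1y = 197.
For each x from 0 to 9, check if (197 - 20x) is a non-negative multiple of 1.
Solutions (x, y): (0,197), (1,177), (2,157), (3,137), ...
Count: 10

10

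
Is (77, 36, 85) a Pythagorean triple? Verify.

Compute a² + b² = 77² + 36² = 5929 + 1296 = 7225
Compute c² = 85² = 7225
Since 7225 = 7225, confirmed.

Yes, it is a Pythagorean triple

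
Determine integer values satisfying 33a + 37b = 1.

Step 1: Check solvability.
gcd(33, 37) = 1
Since 1 divides 1, solutions exist.

Step 2: Apply extended Euclidean algorithm to find gcd.
We find integers such that 33*x0 + 37*y0 = 1

Step 3: Scale the particular solution.
Multiply by 1/1 = 1:
a = 9, b = -8

Step 4: Verify.
33*(9) + 37*(-8) = 1 = 1 ✓

a = 9, b = -8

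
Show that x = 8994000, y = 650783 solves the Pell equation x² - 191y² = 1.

Compute x² = 8994000² = 80892036000000
Compute 191y² = 191·650783² = 191·423518513089 = 80892035999999
x² - 191y² = 80892036000000 - 80892035999999 = 1
Since this equals 1, (8994000, 650783) is a solution.

Yes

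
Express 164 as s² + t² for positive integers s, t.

We need to find integers s, t > 0 such that s² + t² = 164.
Trying s = 8: t² = 164 - 8² = 164 - 64 = 100
t = 10
Check: 8² + 10² = 64 + 100 = 164 ✓

164 = 8² + 10²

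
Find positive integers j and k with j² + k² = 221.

We need to find integers j, k > 0 such that j² + k² = 221.
Trying j = 5: k² = 221 - 5² = 221 - 25 = 196
k = 14
Check: 5² + 14² = 25 + 196 = 221 ✓

221 = 5² + 14²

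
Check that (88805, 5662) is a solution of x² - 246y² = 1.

Compute x² = 88805² = 7886328025
Compute 246y² = 246·5662² = 246·32058244 = 7886328024
x² - 246y² = 7886328025 - 7886328024 = 1
Since this equals 1, (88805, 5662) is a solution.

Yes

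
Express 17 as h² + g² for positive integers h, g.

We need to find integers h, g > 0 such that h² + g² = 17.
Trying h = 1: g² = 17 - 1² = 17 - 1 = 16
g = 4
Check: 1² + 4² = 1 + 16 = 17 ✓

17 = 1² + 4²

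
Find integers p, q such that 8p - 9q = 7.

Step 1: Check solvability.
gcd(8, 9) = 1
Since 1 divides 7, solutions exist.

Step 2: Apply extended Euclidean algorithm to find gcd.
We find integers such that 8*x0 + 9*y0 = 1

Step 3: Scale the particular solution.
Multiply by 7/1 = 7:
p = -7, q = -7

Step 4: Verify.
8*(-7) - 9*(-7) = 7 = 7 ✓

p = -7, q = -7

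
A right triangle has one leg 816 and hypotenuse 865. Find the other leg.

a² = c² - b² = 748225 - 665856 = 82369
a = 287

287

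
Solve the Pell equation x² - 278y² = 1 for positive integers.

We seek the smallest positive integers (x, y) with x² - 278y² = 1, i.e., x² = 278y² + 1.
Try successive y values:
y = 1: x² = 278·1² + 1 = 279, not a perfect square
y = 2: x² = 278·2² + 1 = 1113, not a perfect square
y = 3: x² = 278·3² + 1 = 2503, not a perfect square
... continuing the search (or via continued fractions) ...
y = 150: x² = 278·150² + 1 = 6255001, x = 2501 ✓

Verify: 2501² - 278·150² = 6255001 - 6255000 = 1 ✓

x = 2501, y = 150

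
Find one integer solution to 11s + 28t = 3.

Step 1: Check solvability.
gcd(11, 28) = 1
Since 1 divides 3, solutions exist.

Step 2: Apply extended Euclidean algorithm to find gcd.
We find integers such that 11*x0 + 28*y0 = 1

Step 3: Scale the particular solution.
Multiply by 3/1 = 3:
s = -15, t = 6

Step 4: Verify.
11*(-15) + 28*(6) = 3 = 3 ✓

s = -15, t = 6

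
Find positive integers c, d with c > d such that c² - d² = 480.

Factor: c² - d² = (c+d)(c-d) = 480.
We need two factors of 480 with the same parity.
Use c+d = 240 and c-d = 2 (product 240·2 = 480).
Adding: 2c = 242, so c = 121.
Subtracting: 2d = 238, so d = 119.
Check: 121² - 119² = 14641 - 14161 = 480 ✓

c = 121, d = 119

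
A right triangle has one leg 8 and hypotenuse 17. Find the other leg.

a² = c² - b² = 289 - 64 = 225
a = 15

15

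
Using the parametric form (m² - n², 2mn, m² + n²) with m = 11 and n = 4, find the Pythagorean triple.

a = m² - n² = 11² - 4² = 121 - 16 = 105
b = 2mn = 2·11·4 = 88
c = m² + n² = 121 + 16 = 137
Verify: 105² + 88² = 11025 + 7744 = 18769 = 137² ✓

(105, 88, 137)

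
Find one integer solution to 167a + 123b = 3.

Step 1: Check solvability.
gcd(167, 123) = 1
Since 1 divides 3, solutions exist.

Step 2: Apply extended Euclidean algorithm to find gcd.
We find integers such that 167*x0 + 123*y0 = 1

Step 3: Scale the particular solution.
Multiply by 3/1 = 3:
a = 42, b = -57

Step 4: Verify.
167*(42) + 123*(-57) = 3 = 3 ✓

a = 42, b = -57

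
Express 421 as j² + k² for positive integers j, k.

We need to find integers j, k > 0 such that j² + k² = 421.
Trying j = 14: k² = 421 - 14² = 421 - 196 = 225
k = 15
Check: 14² + 15² = 196 + 225 = 421 ✓

421 = 14² + 15²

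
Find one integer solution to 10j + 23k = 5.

Step 1: Check solvability.
gcd(10, 23) = 1
Since 1 divides 5, solutions exist.

Step 2: Apply extended Euclidean algorithm to find gcd.
We find integers such that 10*x0 + 23*y0 = 1

Step 3: Scale the particular solution.
Multiply by 5/1 = 5:
j = 35, k = -15

Step 4: Verify.
10*(35) + 23*(-15) = 5 = 5 ✓

j = 35, k = -15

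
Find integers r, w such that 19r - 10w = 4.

Step 1: Check solvability.
gcd(19, 10) = 1
Since 1 divides 4, solutions exist.

Step 2: Apply extended Euclidean algorithm to find gcd.
We find integers such that 19*x0 + 10*y0 = 1

Step 3: Scale the particular solution.
Multiply by 4/1 = 4:
r = -4, w = -8

Step 4: Verify.
19*(-4) - 10*(-8) = 4 = 4 ✓

r = -4, w = -8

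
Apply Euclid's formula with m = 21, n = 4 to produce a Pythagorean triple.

a = m² - n² = 21² - 4² = 441 - 16 = 425
b = 2mn = 2·21·4 = 168
c = m² + n² = 441 + 16 = 457
Verify: 425² + 168² = 180625 + 28224 = 208849 = 457² ✓

(425, 168, 457)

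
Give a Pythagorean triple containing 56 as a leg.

We need the other leg and hypotenuse such that 56² + x² = c².
Take x = 33, c = 65: 56² + 33² = 3136 + 1089 = 4225 = 65² ✓
Triple: (33, 56, 65)

(33, 56, 65)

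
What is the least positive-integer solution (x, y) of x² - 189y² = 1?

We seek the smallest positive integers (x, y) with x² - 189y² = 1, i.e., x² = 189y² + 1.
Try successive y values:
y = 1: x² = 189·1² + 1 = 190, not a perfect square
y = 2: x² = 189·2² + 1 = 757, not a perfect square
y = 3: x² = 189·3² + 1 = 1702, not a perfect square
... continuing the search (or via continued fractions) ...
y = 4: x² = 189·4² + 1 = 3025, x = 55 ✓

Verify: 55² - 189·4² = 3025 - 3024 = 1 ✓

x = 55, y = 4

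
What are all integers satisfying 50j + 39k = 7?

Step 1: Compute gcd(50, 39) = 1.
Since 1 divides 7, solutions exist.

Step 2: Find a particular solution using extended Euclidean algorithm.
We get j₀ = -49, k₀ = 63.
Check: 50*-49 + 39*63 = 7 = 7 ✓

Step 3: Write the general solution.
j = -49 + (39/1)t = -49 + 39t
k = 63 - (50/1)t = 63 - 50t
for any integer t.

j = -49 + 39t, k = 63 - 50t for integer t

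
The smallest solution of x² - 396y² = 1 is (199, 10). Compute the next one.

Solutions to x² - Dy² = 1 are generated by powers of (x₀ + y₀√D).
The next solution satisfies x₁ + y₁√396 = (x₀ + y₀√396)², giving:
x₁ = x₀² + 396y₀² = 199² + 396·10² = 39601 + 39600 = 79201
y₁ = 2x₀y₀ = 2·199·10 = 3980

Verify: 79201² - 396·3980² = 6272798401 - 6272798400 = 1 ✓

x = 79201, y = 3980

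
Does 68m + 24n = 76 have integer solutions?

Step 1: Compute gcd(68, 24).
gcd(68, 24) = 4

Step 2: Check divisibility.
Does 4 divide 76? 76 = 4 x 19, so yes.

By the theorem on linear Diophantine equations, 68m + 24n = 76 has integer solutions if and only if gcd(68, 24) divides 76. Since 4 | 76, solutions exist.

Yes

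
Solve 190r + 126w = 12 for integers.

Step 1: Check solvability.
gcd(190, 126) = 2
Since 2 divides 12, solutions exist.

Step 2: Apply extended Euclidean algorithm to find gcd.
We find integers such that 190*x0 + 126*y0 = 2

Step 3: Scale the particular solution.
Multiply by 12/2 = 6:
r = 12, w = -18

Step 4: Verify.
190*(12) + 126*(-18) = 12 = 12 ✓

r = 12, w = -18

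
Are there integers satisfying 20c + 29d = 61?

Step 1: Compute gcd(20, 29).
gcd(20, 29) = 1

Step 2: Check divisibility.
Does 1 divide 61? 61 = 1 x 61, so yes.

By the theorem on linear Diophantine equations, 20c + 29d = 61 has integer solutions if and only if gcd(20, 29) divides 61. Since 1 | 61, solutions exist.

Yes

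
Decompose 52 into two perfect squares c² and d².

We need to find integers c, d > 0 such that c² + d² = 52.
Trying c = 4: d² = 52 - 4² = 52 - 16 = 36
d = 6
Check: 4² + 6² = 16 + 36 = 52 ✓

52 = 4² + 6²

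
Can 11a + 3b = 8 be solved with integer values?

Step 1: Compute gcd(11, 3).
gcd(11, 3) = 1

Step 2: Check divisibility.
Does 1 divide 8? 8 = 1 x 8, so yes.

By the theorem on linear Diophantine equations, 11a + 3b = 8 has integer solutions if and only if gcd(11, 3) divides 8. Since 1 | 8, solutions exist.

Yes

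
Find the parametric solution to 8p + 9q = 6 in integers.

Step 1: Compute gcd(8, 9) = 1.
Since 1 divides 6, solutions exist.

Step 2: Find a particular solution using extended Euclidean algorithm.
We get p₀ = -6, q₀ = 6.
Check: 8*-6 + 9*6 = 6 = 6 ✓

Step 3: Write the general solution.
p = -6 + (9/1)t = -6 + 9t
q = 6 - (8/1)t = 6 - 8t
for any integer t.

p = -6 + 9t, q = 6 - 8t for integer t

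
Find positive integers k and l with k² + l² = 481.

We need to find integers k, l > 0 such that k² + l² = 481.
Trying k = 9: l² = 481 - 9² = 481 - 81 = 400
l = 20
Check: 9² + 20² = 81 + 400 = 481 ✓

481 = 9² + 20²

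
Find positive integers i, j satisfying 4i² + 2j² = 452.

Try small values of i and check whether (452 - 4i²)/2 is a perfect square.
i = 9: 4·9² = 324, so 2j² = 452 - 324 = 128, giving j² = 64, j = 8.
Check: 4·9² + 2·8² = 324 + 128 = 452 ✓

i = 9, j = 8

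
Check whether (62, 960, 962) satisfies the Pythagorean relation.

Compute a² + b²:
62² + 960² = 3844 + 921600 = 925444
Compute c²:
962² = 925444
Since 925444 = 925444, it is a Pythagorean triple.

Yes, it is a Pythagorean triple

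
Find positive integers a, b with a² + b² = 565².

We need a² + b² = 565² = 319225.
Trying: 403² + 396² = 162409 + 156816 = 319225 ✓

(403, 396, 565)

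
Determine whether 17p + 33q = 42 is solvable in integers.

Step 1: Compute gcd(17, 33).
gcd(17, 33) = 1

Step 2: Check divisibility.
Does 1 divide 42? 42 = 1 x 42, so yes.

By the theorem on linear Diophantine equations, 17p + 33q = 42 has integer solutions if and only if gcd(17, 33) divides 42. Since 1 | 42, solutions exist.

Yes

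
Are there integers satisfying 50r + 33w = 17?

Step 1: Compute gcd(50, 33).
gcd(50, 33) = 1

Step 2: Check divisibility.
Does 1 divide 17? 17 = 1 x 17, so yes.

By the theorem on linear Diophantine equations, 50r + 33w = 17 has integer solutions if and only if gcd(50, 33) divides 17. Since 1 | 17, solutions exist.

Yes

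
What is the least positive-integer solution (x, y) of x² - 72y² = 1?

We seek the smallest positive integers (x, y) with x² - 72y² = 1, i.e., x² = 72y² + 1.
Try successive y values:
y = 1: x² = 72·1² + 1 = 73, not a perfect square
y = 2: x² = 72·2² + 1 = 289, x = 17 ✓

Verify: 17² - 72·2² = 289 - 288 = 1 ✓

x = 17, y = 2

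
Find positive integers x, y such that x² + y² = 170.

Search for x with 170 - x² a perfect square.
x = 1: 170 - 1² = 170 - 1 = 169 = 13² ✓
So x = 1, y = 13.

x = 1, y = 13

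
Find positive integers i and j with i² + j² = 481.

We need to find integers i, j > 0 such that i² + j² = 481.
Trying i = 9: j² = 481 - 9² = 481 - 81 = 400
j = 20
Check: 9² + 20² = 81 + 400 = 481 ✓

481 = 9² + 20²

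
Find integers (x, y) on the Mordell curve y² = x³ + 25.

Try small integer x values and check whether x³ + 25 is a perfect square.
x = 0: x³ + 25 = 0³ + 25 = 0 + 25 = 25
Is 25 a perfect square? 5² = 25 ✓
So (x, y) = (0, 5) is a solution.

x = 0, y = 5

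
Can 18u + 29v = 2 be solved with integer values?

Step 1: Compute gcd(18, 29).
gcd(18, 29) = 1

Step 2: Check divisibility.
Does 1 divide 2? 2 = 1 x 2, so yes.

By the theorem on linear Diophantine equations, 18u + 29v = 2 has integer solutions if and only if gcd(18, 29) divides 2. Since 1 | 2, solutions exist.

Yes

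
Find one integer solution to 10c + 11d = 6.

Step 1: Check solvability.
gcd(10, 11) = 1
Since 1 divides 6, solutions exist.

Step 2: Apply extended Euclidean algorithm to find gcd.
We find integers such that 10*x0 + 11*y0 = 1

Step 3: Scale the particular solution.
Multiply by 6/1 = 6:
c = -6, d = 6

Step 4: Verify.
10*(-6) + 11*(6) = 6 = 6 ✓

c = -6, d = 6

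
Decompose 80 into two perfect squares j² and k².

We need to find integers j, k > 0 such that j² + k² = 80.
Trying j = 4: k² = 80 - 4² = 80 - 16 = 64
k = 8
Check: 4² + 8² = 16 + 64 = 80 ✓

80 = 4² + 8²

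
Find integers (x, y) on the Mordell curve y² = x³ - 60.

Try small integer x values and check whether x³ - 60 is a perfect square.
x = 4: x³ - 60 = 4³ - 60 = 64 - 60 = 4
Is 4 a perfect square? 2² = 4 ✓
So (x, y) = (4, 2) is a solution.

x = 4, y = 2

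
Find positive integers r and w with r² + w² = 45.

We need to find integers r, w > 0 such that r² + w² = 45.
Trying r = 3: w² = 45 - 3² = 45 - 9 = 36
w = 6
Check: 3² + 6² = 9 + 36 = 45 ✓

45 = 3² + 6²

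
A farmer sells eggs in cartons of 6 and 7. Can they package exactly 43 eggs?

We need non-negative a, b with 6a + 7b = 43.
gcd(6, 7) = 1 divides 43.
Try a = 6: 7b = 43 - 36 = 7, so b = 1.
One way: 6 cartons of 6 and 1 cartons of 7.

Yes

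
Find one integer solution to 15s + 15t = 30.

Step 1: Check solvability.
gcd(15, 15) = 15
Since 15 divides 30, solutions exist.

Step 2: Apply extended Euclidean algorithm to find gcd.
We find integers such that 15*x0 + 15*y0 = 15

Step 3: Scale the particular solution.
Multiply by 30/15 = 2:
s = 0, t = 2

Step 4: Verify.
15*(0) + 15*(2) = 30 = 30 ✓

s = 0, t = 2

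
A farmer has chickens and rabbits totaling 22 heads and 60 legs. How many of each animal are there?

Let c = chickens, r = rabbits.
Heads: c + r = 22
Legs: 2c + 4r = 60
From the first equation, c = 22 - r. Substitute:
2(22 - r) + 4r = 60
44 + 2r = 60
r = (60 - 44)/2 = 8
c = 22 - 8 = 14

Chickens: 14, Rabbits: 8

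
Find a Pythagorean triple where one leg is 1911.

We need the other leg and hypotenuse such that 1911² + x² = c².
Take x = 5152, c = 5495: 1911² + 5152² = 3651921 + 26543104 = 30195025 = 5495² ✓
Triple: (1911, 5152, 5495)

(1911, 5152, 5495)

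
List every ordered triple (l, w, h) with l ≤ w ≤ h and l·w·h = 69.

Iterate l from 1 to ⌊69^(1/3)⌋. For each l dividing 69, iterate w ≥ l with w dividing 69/l, and set h = 69/(l·w).
Triples found (2): (1×1×69), (1×3×23)

(1×1×69), (1×3×23)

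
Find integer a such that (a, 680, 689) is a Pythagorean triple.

a² = c² - b² = 689² - 680² = 474721 - 462400 = 12321
a = sqrt(12321) = 111

111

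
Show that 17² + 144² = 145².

Compute a² + b² = 17² + 144² = 289 + 20736 = 21025
Compute c² = 145² = 21025
Since 21025 = 21025, confirmed.

Yes, it is a Pythagorean triple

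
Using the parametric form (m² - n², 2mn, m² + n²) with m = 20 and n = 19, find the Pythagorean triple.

a = m² - n² = 20² - 19² = 400 - 361 = 39
b = 2mn = 2·20·19 = 760
c = m² + n² = 400 + 361 = 761
Verify: 39² + 760² = 1521 + 577600 = 579121 = 761² ✓

(39, 760, 761)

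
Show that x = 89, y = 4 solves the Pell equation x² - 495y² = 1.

Compute x² = 89² = 7921
Compute 495y² = 495·4² = 495·16 = 7920
x² - 495y² = 7921 - 7920 = 1
Since this equals 1, (89, 4) is a solution.

Yes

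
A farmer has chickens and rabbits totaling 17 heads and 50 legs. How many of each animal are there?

Let c = chickens, r = rabbits.
Heads: c + r = 17
Legs: 2c + 4r = 50
From the first equation, c = 17 - r. Substitute:
2(17 - r) + 4r = 50
34 + 2r = 50
r = (50 - 34)/2 = 8
c = 17 - 8 = 9

Chickens: 9, Rabbits: 8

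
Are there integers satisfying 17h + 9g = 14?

Step 1: Compute gcd(17, 9).
gcd(17, 9) = 1

Step 2: Check divisibility.
Does 1 divide 14? 14 = 1 x 14, so yes.

By the theorem on linear Diophantine equations, 17h + 9g = 14 has integer solutions if and only if gcd(17, 9) divides 14. Since 1 | 14, solutions exist.

Yes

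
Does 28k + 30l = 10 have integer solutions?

Step 1: Compute gcd(28, 30).
gcd(28, 30) = 2

Step 2: Check divisibility.
Does 2 divide 10? 10 = 2 x 5, so yes.

By the theorem on linear Diophantine equations, 28k + 30l = 10 has integer solutions if and only if gcd(28, 30) divides 10. Since 2 | 10, solutions exist.

Yes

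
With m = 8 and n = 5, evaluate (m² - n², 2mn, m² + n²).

a = m² - n² = 64 - 25 = 39
b = 2mn = 2·8·5 = 80
c = m² + n² = 64 + 25 = 89
Verify: 39² + 80² = 1521 + 6400 = 7921 = 89² ✓

(39, 80, 89)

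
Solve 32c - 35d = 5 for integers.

Step 1: Check solvability.
gcd(32, 35) = 1
Since 1 divides 5, solutions exist.

Step 2: Apply extended Euclidean algorithm to find gcd.
We find integers such that 32*x0 + 35*y0 = 1

Step 3: Scale the particular solution.
Multiply by 5/1 = 5:
c = -60, d = -55

Step 4: Verify.
32*(-60) - 35*(-55) = 5 = 5 ✓

c = -60, d = -55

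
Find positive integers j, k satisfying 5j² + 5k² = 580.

Try small values of j and check whether (580 - 5j²)/5 is a perfect square.
j = 4: 5·4² = 80, so 5k² = 580 - 80 = 500, giving k² = 100, k = 10.
Check: 5·4² + 5·10² = 80 + 500 = 580 ✓

j = 4, k = 10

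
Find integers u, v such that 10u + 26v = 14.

Step 1: Check solvability.
gcd(10, 26) = 2
Since 2 divides 14, solutions exist.

Step 2: Apply extended Euclidean algorithm to find gcd.
We find integers such that 10*x0 + 26*y0 = 2

Step 3: Scale the particular solution.
Multiply by 14/2 = 7:
u = -35, v = 14

Step 4: Verify.
10*(-35) + 26*(14) = 14 = 14 ✓

u = -35, v = 14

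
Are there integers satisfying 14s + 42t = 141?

Step 1: Compute gcd(14, 42).
gcd(14, 42) = 14

Step 2: Check divisibility.
Does 14 divide 141? 141 = 14 x 10 + 1, so no.

By the theorem on linear Diophantine equations, 14s + 42t = 141 has integer solutions if and only if gcd(14, 42) divides 141. Since 14 does not divide 141, no solutions exist.

No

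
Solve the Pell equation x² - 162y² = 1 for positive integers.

We seek the smallest positive integers (x, y) with x² - 162y² = 1, i.e., x² = 162y² + 1.
Try successive y values:
y = 1: x² = 162·1² + 1 = 163, not a perfect square
y = 2: x² = 162·2² + 1 = 649, not a perfect square
y = 3: x² = 162·3² + 1 = 1459, not a perfect square
... continuing the search (or via continued fractions) ...
y = 1540: x² = 162·1540² + 1 = 384199201, x = 19601 ✓

Verify: 19601² - 162·1540² = 384199201 - 384199200 = 1 ✓

x = 19601, y = 1540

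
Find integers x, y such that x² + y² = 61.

We need to find integers x, y > 0 such that x² + y² = 61.
Trying x = 5: y² = 61 - 5² = 61 - 25 = 36
y = 6
Check: 5² + 6² = 25 + 36 = 61 ✓

61 = 5² + 6²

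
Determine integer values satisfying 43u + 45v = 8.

Step 1: Check solvability.
gcd(43, 45) = 1
Since 1 divides 8, solutions exist.

Step 2: Apply extended Euclidean algorithm to find gcd.
We find integers such that 43*x0 + 45*y0 = 1

Step 3: Scale the particular solution.
Multiply by 8/1 = 8:
u = 176, v = -168

Step 4: Verify.
43*(176) + 45*(-168) = 8 = 8 ✓

u = 176, v = -168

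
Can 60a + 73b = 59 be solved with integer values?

Step 1: Compute gcd(60, 73).
gcd(60, 73) = 1

Step 2: Check divisibility.
Does 1 divide 59? 59 = 1 x 59, so yes.

By the theorem on linear Diophantine equations, 60a + 73b = 59 has integer solutions if and only if gcd(60, 73) divides 59. Since 1 | 59, solutions exist.

Yes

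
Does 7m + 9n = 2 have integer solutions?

Step 1: Compute gcd(7, 9).
gcd(7, 9) = 1

Step 2: Check divisibility.
Does 1 divide 2? 2 = 1 x 2, so yes.

By the theorem on linear Diophantine equations, 7m + 9n = 2 has integer solutions if and only if gcd(7, 9) divides 2. Since 1 | 2, solutions exist.

Yes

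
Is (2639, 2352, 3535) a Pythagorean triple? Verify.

Compute a² + b² = 2639² + 2352² = 6964321 + 5531904 = 12496225
Compute c² = 3535² = 12496225
Since 12496225 = 12496225, confirmed.

Yes, it is a Pythagorean triple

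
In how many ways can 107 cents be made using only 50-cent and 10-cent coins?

We need non-negative integers (x, y) with 50x + 10y = 107.
For each x from 0 to 2, check if (107 - 50x) is a non-negative multiple of 10.
Solutions (x, y): none
Count: 0

0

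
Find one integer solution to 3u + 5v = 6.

Step 1: Check solvability.
gcd(3, 5) = 1
Since 1 divides 6, solutions exist.

Step 2: Apply extended Euclidean algorithm to find gcd.
We find integers such that 3*x0 + 5*y0 = 1

Step 3: Scale the particular solution.
Multiply by 6/1 = 6:
u = 12, v = -6

Step 4: Verify.
3*(12) + 5*(-6) = 6 = 6 ✓

u = 12, v = -6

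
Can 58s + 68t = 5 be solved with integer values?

Step 1: Compute gcd(58, 68).
gcd(58, 68) = 2

Step 2: Check divisibility.
Does 2 divide 5? 5 = 2 x 2 + 1, so no.

By the theorem on linear Diophantine equations, 58s + 68t = 5 has integer solutions if and only if gcd(58, 68) divides 5. Since 2 does not divide 5, no solutions exist.

No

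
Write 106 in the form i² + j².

We need to find integers i, j > 0 such that i² + j² = 106.
Trying i = 5: j² = 106 - 5² = 106 - 25 = 81
j = 9
Check: 5² + 9² = 25 + 81 = 106 ✓

106 = 5² + 9²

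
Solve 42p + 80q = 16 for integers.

Step 1: Check solvability.
gcd(42, 80) = 2
Since 2 divides 16, solutions exist.

Step 2: Apply extended Euclidean algorithm to find gcd.
We find integers such that 42*x0 + 80*y0 = 2

Step 3: Scale the particular solution.
Multiply by 16/2 = 8:
p = -152, q = 80

Step 4: Verify.
42*(-152) + 80*(80) = 16 = 16 ✓

p = -152, q = 80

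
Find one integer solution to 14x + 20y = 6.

Step 1: Check solvability.
gcd(14, 20) = 2
Since 2 divides 6, solutions exist.

Step 2: Apply extended Euclidean algorithm to find gcd.
We find integers such that 14*x0 + 20*y0 = 2

Step 3: Scale the particular solution.
Multiply by 6/2 = 3:
x = 9, y = -6

Step 4: Verify.
14*(9) + 20*(-6) = 6 = 6 ✓

x = 9, y = -6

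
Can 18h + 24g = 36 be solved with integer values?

Step 1: Compute gcd(18, 24).
gcd(18, 24) = 6

Step 2: Check divisibility.
Does 6 divide 36? 36 = 6 x 6, so yes.

By the theorem on linear Diophantine equations, 18h + 24g = 36 has integer solutions if and only if gcd(18, 24) divides 36. Since 6 | 36, solutions exist.

Yes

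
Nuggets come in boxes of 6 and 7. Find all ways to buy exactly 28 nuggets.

We need non-negative integers (x, y) with 6x + 7y = 28.
For each x in 0..4, check if 28 - 6x is a non-negative multiple of 7.
x = 0: 7y = 28, y = 4 ✓

(0 boxes of 6, 4 boxes of 7)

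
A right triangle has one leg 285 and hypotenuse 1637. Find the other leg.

b² = c² - a² = 2679769 - 81225 = 2598544
b = 1612

1612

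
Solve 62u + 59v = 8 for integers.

Step 1: Check solvability.
gcd(62, 59) = 1
Since 1 divides 8, solutions exist.

Step 2: Apply extended Euclidean algorithm to find gcd.
We find integers such that 62*x0 + 59*y0 = 1

Step 3: Scale the particular solution.
Multiply by 8/1 = 8:
u = 160, v = -168

Step 4: Verify.
62*(160) + 59*(-168) = 8 = 8 ✓

u = 160, v = -168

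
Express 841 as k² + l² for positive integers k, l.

We need to find integers k, l > 0 such that k² + l² = 841.
Trying k = 20: l² = 841 - 20² = 841 - 400 = 441
l = 21
Check: 20² + 21² = 400 + 441 = 841 ✓

841 = 20² + 21²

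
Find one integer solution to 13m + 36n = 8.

Step 1: Check solvability.
gcd(13, 36) = 1
Since 1 divides 8, solutions exist.

Step 2: Apply extended Euclidean algorithm to find gcd.
We find integers such that 13*x0 + 36*y0 = 1

Step 3: Scale the particular solution.
Multiply by 8/1 = 8:
m = -88, n = 32

Step 4: Verify.
13*(-88) + 36*(32) = 8 = 8 ✓

m = -88, n = 32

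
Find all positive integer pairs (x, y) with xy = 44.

The positive divisors of 44 are: 1, 2, 4, 11, 22, 44.
Each divisor d gives the pair (d, 44/d):
(1, 44), (2, 22), (4, 11), (11, 4), (22, 2), (44, 1)

(1, 44), (2, 22), (4, 11), (11, 4), (22, 2), (44, 1)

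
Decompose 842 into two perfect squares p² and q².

We need to find integers p, q > 0 such that p² + q² = 842.
Trying p = 1: q² = 842 - 1² = 842 - 1 = 841
q = 29
Check: 1² + 29² = 1 + 841 = 842 ✓

842 = 1² + 29²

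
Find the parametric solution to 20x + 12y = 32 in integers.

Step 1: Compute gcd(20, 12) = 4.
Since 4 divides 32, solutions exist.

Step 2: Find a particular solution using extended Euclidean algorithm.
We get x₀ = -8, y₀ = 16.
Check: 20*-8 + 12*16 = 32 = 32 ✓

Step 3: Write the general solution.
x = -8 + (12/4)t = -8 + 3t
y = 16 - (20/4)t = 16 - 5t
for any integer t.

x = -8 + 3t, y = 16 - 5t for integer t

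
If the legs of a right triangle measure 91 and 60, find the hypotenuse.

c² = a² + b² = 91² + 60² = 8281 + 3600 = 11881
c = 109

109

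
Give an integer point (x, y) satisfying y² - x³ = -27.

Try small integer x values and check whether x³ - 27 is a perfect square.
x = 3: x³ - 27 = 3³ - 27 = 27 - 27 = 0
Is 0 a perfect square? 0² = 0 ✓
So (x, y) = (3, 0) is a solution.

x = 3, y = 0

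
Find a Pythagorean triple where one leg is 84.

We need the other leg and hypotenuse such that 84² + x² = c².
Take x = 13, c = 85: 84² + 13² = 7056 + 169 = 7225 = 85² ✓
Triple: (13, 84, 85)

(13, 84, 85)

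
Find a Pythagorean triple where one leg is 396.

We need the other leg and hypotenuse such that 396² + x² = c².
Take x = 80, c = 404: 396² + 80² = 156816 + 6400 = 163216 = 404² ✓
Triple: (396, 80, 404)

(396, 80, 404)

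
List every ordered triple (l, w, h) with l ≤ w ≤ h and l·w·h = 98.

Iterate l from 1 to ⌊98^(1/3)⌋. For each l dividing 98, iterate w ≥ l with w dividing 98/l, and set h = 98/(l·w).
Triples found (4): (1×1×98), (1×2×49), (1×7×14), (2×7×7)

(1×1×98), (1×2×49), (1×7×14), (2×7×7)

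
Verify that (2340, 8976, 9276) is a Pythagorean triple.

Compute a² + b² = 2340² + 8976² = 5475600 + 80568576 = 86044176
Compute c² = 9276² = 86044176
Since 86044176 = 86044176, confirmed.

Yes, it is a Pythagorean triple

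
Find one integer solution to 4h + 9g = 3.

Step 1: Check solvability.
gcd(4, 9) = 1
Since 1 divides 3, solutions exist.

Step 2: Apply extended Euclidean algorithm to find gcd.
We find integers such that 4*x0 + 9*y0 = 1

Step 3: Scale the particular solution.
Multiply by 3/1 = 3:
h = -6, g = 3

Step 4: Verify.
4*(-6) + 9*(3) = 3 = 3 ✓

h = -6, g = 3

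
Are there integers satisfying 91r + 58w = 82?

Step 1: Compute gcd(91, 58).
gcd(91, 58) = 1

Step 2: Check divisibility.
Does 1 divide 82? 82 = 1 x 82, so yes.

By the theorem on linear Diophantine equations, 91r + 58w = 82 has integer solutions if and only if gcd(91, 58) divides 82. Since 1 | 82, solutions exist.

Yes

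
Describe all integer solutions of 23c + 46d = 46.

Step 1: Compute gcd(23, 46) = 23.
Since 23 divides 46, solutions exist.

Step 2: Find a particular solution using extended Euclidean algorithm.
We get c₀ = 2, d₀ = 0.
Check: 23*2 + 46*0 = 46 = 46 ✓

Step 3: Write the general solution.
c = 2 + (46/23)t = 2 + 2t
d = 0 - (23/23)t = 0 - 1t
for any integer t.

c = 2 + 2t, d = 0 - 1t for integer t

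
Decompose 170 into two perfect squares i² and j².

We need to find integers i, j > 0 such that i² + j² = 170.
Trying i = 1: j² = 170 - 1² = 170 - 1 = 169
j = 13
Check: 1² + 13² = 1 + 169 = 170 ✓

170 = 1² + 13²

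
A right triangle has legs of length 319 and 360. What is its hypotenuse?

c² = a² + b² = 319² + 360² = 101761 + 129600 = 231361
c = 481

481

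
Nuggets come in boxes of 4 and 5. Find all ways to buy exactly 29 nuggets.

We need non-negative integers (x, y) with 4x + 5y = 29.
For each x in 0..7, check if 29 - 4x is a non-negative multiple of 5.
x = 1: 5y = 25, y = 5 ✓
x = 6: 5y = 5, y = 1 ✓

(1 boxes of 4, 5 boxes of 5), (6 boxes of 4, 1 boxes of 5)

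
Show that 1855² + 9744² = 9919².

Compute a² + b² = 1855² + 9744² = 3441025 + 94945536 = 98386561
Compute c² = 9919² = 98386561
Since 98386561 = 98386561, confirmed.

Yes, it is a Pythagorean triple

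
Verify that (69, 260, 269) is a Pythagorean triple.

Compute a² + b² = 69² + 260² = 4761 + 67600 = 72361
Compute c² = 269² = 72361
Since 72361 = 72361, confirmed.

Yes, it is a Pythagorean triple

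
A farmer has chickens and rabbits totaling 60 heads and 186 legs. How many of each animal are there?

Let c = chickens, r = rabbits.
Heads: c + r = 60
Legs: 2c + 4r = 186
From the first equation, c = 60 - r. Substitute:
2(60 - r) + 4r = 186
120 + 2r = 186
r = (186 - 120)/2 = 33
c = 60 - 33 = 27

Chickens: 27, Rabbits: 33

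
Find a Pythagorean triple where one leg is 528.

We need the other leg and hypotenuse such that 528² + x² = c².
Take x = 455, c = 697: 528² + 455² = 278784 + 207025 = 485809 = 697² ✓
Triple: (455, 528, 697)

(455, 528, 697)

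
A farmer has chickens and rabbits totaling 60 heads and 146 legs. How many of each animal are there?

Let c = chickens, r = rabbits.
Heads: c + r = 60
Legs: 2c + 4r = 146
From the first equation, c = 60 - r. Substitute:
2(60 - r) + 4r = 146
120 + 2r = 146
r = (146 - 120)/2 = 13
c = 60 - 13 = 47

Chickens: 47, Rabbits: 13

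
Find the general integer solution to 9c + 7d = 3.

Step 1: Compute gcd(9, 7) = 1.
Since 1 divides 3, solutions exist.

Step 2: Find a particular solution using extended Euclidean algorithm.
We get c₀ = -9, d₀ = 12.
Check: 9*-9 + 7*12 = 3 = 3 ✓

Step 3: Write the general solution.
c = -9 + (7/1)t = -9 + 7t
d = 12 - (9/1)t = 12 - 9t
for any integer t.

c = -9 + 7t, d = 12 - 9t for integer t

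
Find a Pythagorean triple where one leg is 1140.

We need the other leg and hypotenuse such that 1140² + x² = c².
Take x = 539, c = 1261: 1140² + 539² = 1299600 + 290521 = 1590121 = 1261² ✓
Triple: (539, 1140, 1261)

(539, 1140, 1261)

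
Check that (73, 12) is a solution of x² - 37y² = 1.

Compute x² = 73² = 5329
Compute 37y² = 37·12² = 37·144 = 5328
x² - 37y² = 5329 - 5328 = 1
Since this equals 1, (73, 12) is a solution.

Yes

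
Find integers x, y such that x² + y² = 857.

We need to find integers x, y > 0 such that x² + y² = 857.
Trying x = 4: y² = 857 - 4² = 857 - 16 = 841
y = 29
Check: 4² + 29² = 16 + 841 = 857 ✓

857 = 4² + 29²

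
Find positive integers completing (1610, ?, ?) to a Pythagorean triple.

We need the other leg and hypotenuse such that 1610² + x² = c².
Take x = 696, c = 1754: 1610² + 696² = 2592100 + 484416 = 3076516 = 1754² ✓
Triple: (1610, 696, 1754)

(1610, 696, 1754)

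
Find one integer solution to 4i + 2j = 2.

Step 1: Check solvability.
gcd(4, 2) = 2
Since 2 divides 2, solutions exist.

Step 2: Apply extended Euclidean algorithm to find gcd.
We find integers such that 4*x0 + 2*y0 = 2

Step 3: Scale the particular solution.
Multiply by 2/2 = 1:
i = 0, j = 1

Step 4: Verify.
4*(0) + 2*(1) = 2 = 2 ✓

i = 0, j = 1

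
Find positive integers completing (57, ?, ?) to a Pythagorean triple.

We need the other leg and hypotenuse such that 57² + x² = c².
Take x = 176, c = 185: 57² + 176² = 3249 + 30976 = 34225 = 185² ✓
Triple: (57, 176, 185)

(57, 176, 185)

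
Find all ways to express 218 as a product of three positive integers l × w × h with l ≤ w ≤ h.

Iterate l from 1 to ⌊218^(1/3)⌋. For each l dividing 218, iterate w ≥ l with w dividing 218/l, and set h = 218/(l·w).
Triples found (2): (1×1×218), (1×2×109)

(1×1×218), (1×2×109)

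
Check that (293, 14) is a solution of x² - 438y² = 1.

Compute x² = 293² = 85849
Compute 438y² = 438·14² = 438·196 = 85848
x² - 438y² = 85849 - 85848 = 1
Since this equals 1, (293, 14) is a solution.

Yes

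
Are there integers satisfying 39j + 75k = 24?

Step 1: Compute gcd(39, 75).
gcd(39, 75) = 3

Step 2: Check divisibility.
Does 3 divide 24? 24 = 3 x 8, so yes.

By the theorem on linear Diophantine equations, 39j + 75k = 24 has integer solutions if and only if gcd(39, 75) divides 24. Since 3 | 24, solutions exist.

Yes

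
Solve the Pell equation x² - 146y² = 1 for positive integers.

We seek the smallest positive integers (x, y) with x² - 146y² = 1, i.e., x² = 146y² + 1.
Try successive y values:
y = 1: x² = 146·1² + 1 = 147, not a perfect square
y = 2: x² = 146·2² + 1 = 585, not a perfect square
y = 3: x² = 146·3² + 1 = 1315, not a perfect square
... continuing the search (or via continued fractions) ...
y = 12: x² = 146·12² + 1 = 21025, x = 145 ✓

Verify: 145² - 146·12² = 21025 - 21024 = 1 ✓

x = 145, y = 12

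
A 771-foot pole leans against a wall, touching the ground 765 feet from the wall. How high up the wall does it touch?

The ladder, wall, and ground form a right triangle with hypotenuse 771 and one leg 765.
By the Pythagorean theorem: h² = 771² - 765² = 594441 - 585225 = 9216
h = √9216 = 96 feet

96 feet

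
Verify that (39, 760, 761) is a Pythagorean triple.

Compute a² + b²:
39² + 760² = 1521 + 577600 = 579121
Compute c²:
761² = 579121
Since 579121 = 579121, it is a Pythagorean triple.

Yes, it is a Pythagorean triple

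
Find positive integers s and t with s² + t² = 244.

We need to find integers s, t > 0 such that s² + t² = 244.
Trying s = 10: t² = 244 - 10² = 244 - 100 = 144
t = 12
Check: 10² + 12² = 100 + 144 = 244 ✓

244 = 10² + 12²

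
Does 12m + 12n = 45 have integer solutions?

Step 1: Compute gcd(12, 12).
gcd(12, 12) = 12

Step 2: Check divisibility.
Does 12 divide 45? 45 = 12 x 3 + 9, so no.

By the theorem on linear Diophantine equations, 12m + 12n = 45 has integer solutions if and only if gcd(12, 12) divides 45. Since 12 does not divide 45, no solutions exist.

No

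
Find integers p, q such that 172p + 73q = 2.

Step 1: Check solvability.
gcd(172, 73) = 1
Since 1 divides 2, solutions exist.

Step 2: Apply extended Euclidean algorithm to find gcd.
We find integers such that 172*x0 + 73*y0 = 1

Step 3: Scale the particular solution.
Multiply by 2/1 = 2:
p = -28, q = 66

Step 4: Verify.
172*(-28) + 73*(66) = 2 = 2 ✓

p = -28, q = 66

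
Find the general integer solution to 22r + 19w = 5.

Step 1: Compute gcd(22, 19) = 1.
Since 1 divides 5, solutions exist.

Step 2: Find a particular solution using extended Euclidean algorithm.
We get r₀ = -30, w₀ = 35.
Check: 22*-30 + 19*35 = 5 = 5 ✓

Step 3: Write the general solution.
r = -30 + (19/1)t = -30 + 19t
w = 35 - (22/1)t = 35 - 22t
for any integer t.

r = -30 + 19t, w = 35 - 22t for integer t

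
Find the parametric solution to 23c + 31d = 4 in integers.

Step 1: Compute gcd(23, 31) = 1.
Since 1 divides 4, solutions exist.

Step 2: Find a particular solution using extended Euclidean algorithm.
We get c₀ = -16, d₀ = 12.
Check: 23*-16 + 31*12 = 4 = 4 ✓

Step 3: Write the general solution.
c = -16 + (31/1)t = -16 + 31t
d = 12 - (23/1)t = 12 - 23t
for any integer t.

c = -16 + 31t, d = 12 - 23t for integer t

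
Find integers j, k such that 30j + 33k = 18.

Step 1: Check solvability.
gcd(30, 33) = 3
Since 3 divides 18, solutions exist.

Step 2: Apply extended Euclidean algorithm to find gcd.
We find integers such that 30*x0 + 33*y0 = 3

Step 3: Scale the particular solution.
Multiply by 18/3 = 6:
j = -6, k = 6

Step 4: Verify.
30*(-6) + 33*(6) = 18 = 18 ✓

j = -6, k = 6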